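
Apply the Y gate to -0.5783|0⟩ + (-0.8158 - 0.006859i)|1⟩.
(-0.006859 + 0.8158i)|0⟩ - 0.5783i|1⟩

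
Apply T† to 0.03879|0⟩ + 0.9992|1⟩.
0.03879|0⟩ + (0.7065 - 0.7065i)|1⟩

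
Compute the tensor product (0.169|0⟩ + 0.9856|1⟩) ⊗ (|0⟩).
0.169|00⟩ + 0.9856|10⟩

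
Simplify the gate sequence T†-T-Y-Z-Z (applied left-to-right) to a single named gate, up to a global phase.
Y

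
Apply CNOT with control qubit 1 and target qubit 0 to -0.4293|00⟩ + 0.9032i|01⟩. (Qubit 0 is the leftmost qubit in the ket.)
-0.4293|00⟩ + 0.9032i|11⟩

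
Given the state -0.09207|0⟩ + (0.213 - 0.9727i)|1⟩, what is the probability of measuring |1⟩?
0.9915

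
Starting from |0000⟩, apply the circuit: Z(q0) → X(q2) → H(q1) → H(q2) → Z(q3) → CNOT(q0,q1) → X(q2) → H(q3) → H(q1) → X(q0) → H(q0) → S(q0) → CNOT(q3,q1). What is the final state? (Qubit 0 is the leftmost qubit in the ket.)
-1/√8|0000⟩ + 1/√8|0010⟩ - 1/√8|0101⟩ + 1/√8|0111⟩ + (1/√8)i|1000⟩ - (1/√8)i|1010⟩ + (1/√8)i|1101⟩ - (1/√8)i|1111⟩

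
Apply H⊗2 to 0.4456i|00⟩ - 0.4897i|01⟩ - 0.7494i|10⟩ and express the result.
-0.3968i|00⟩ + 0.09295i|01⟩ + 0.3527i|10⟩ + 0.8424i|11⟩

H⊗2 gives amp(|y⟩) = (1/2) Σ_x (−1)^(x·y) amp(|x⟩), where x·y is the number of positions in which both x and y have a 1.
|00⟩: (0.4456i - 0.4897i - 0.7494i)/2 = -0.3968i
|01⟩: (0.4456i + 0.4897i - 0.7494i)/2 = 0.09295i
|10⟩: (0.4456i - 0.4897i + 0.7494i)/2 = 0.3527i
|11⟩: (0.4456i + 0.4897i + 0.7494i)/2 = 0.8424i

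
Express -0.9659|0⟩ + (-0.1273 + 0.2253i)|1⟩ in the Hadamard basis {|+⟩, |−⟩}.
(-0.773 + 0.1593i)|+⟩ + (-0.593 - 0.1593i)|−⟩

With |ψ⟩ = α|0⟩ + β|1⟩, the Hadamard-basis coefficients are ⟨+|ψ⟩ = (α + β)/√2 and ⟨−|ψ⟩ = (α − β)/√2.
Here α = -0.9659, β = (-0.1273 + 0.2253i): (α + β)/√2 = (-0.773 + 0.1593i), (α − β)/√2 = (-0.593 - 0.1593i).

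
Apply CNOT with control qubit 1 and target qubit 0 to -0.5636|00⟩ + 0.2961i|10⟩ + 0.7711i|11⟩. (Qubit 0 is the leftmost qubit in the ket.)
-0.5636|00⟩ + 0.7711i|01⟩ + 0.2961i|10⟩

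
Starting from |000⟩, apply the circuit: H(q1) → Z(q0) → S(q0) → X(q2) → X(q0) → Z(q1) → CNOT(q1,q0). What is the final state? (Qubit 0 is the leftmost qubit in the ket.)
-1/√2|011⟩ + 1/√2|101⟩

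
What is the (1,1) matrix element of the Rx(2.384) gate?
0.3698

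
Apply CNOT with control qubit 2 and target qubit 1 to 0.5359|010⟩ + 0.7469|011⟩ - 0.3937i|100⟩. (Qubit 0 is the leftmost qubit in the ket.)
0.7469|001⟩ + 0.5359|010⟩ - 0.3937i|100⟩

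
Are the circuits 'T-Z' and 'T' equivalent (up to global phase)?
No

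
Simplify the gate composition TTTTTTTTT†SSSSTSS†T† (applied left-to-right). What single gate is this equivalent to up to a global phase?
T†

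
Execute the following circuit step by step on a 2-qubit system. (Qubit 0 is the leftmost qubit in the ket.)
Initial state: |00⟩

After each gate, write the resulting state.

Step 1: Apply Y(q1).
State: i|01⟩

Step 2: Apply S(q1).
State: -|01⟩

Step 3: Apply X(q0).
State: -|11⟩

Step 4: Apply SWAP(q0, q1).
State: -|11⟩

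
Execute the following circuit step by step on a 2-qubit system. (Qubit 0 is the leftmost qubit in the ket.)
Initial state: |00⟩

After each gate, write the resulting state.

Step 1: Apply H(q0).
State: 1/√2|00⟩ + 1/√2|10⟩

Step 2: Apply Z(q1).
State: 1/√2|00⟩ + 1/√2|10⟩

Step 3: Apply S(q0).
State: 1/√2|00⟩ + (1/√2)i|10⟩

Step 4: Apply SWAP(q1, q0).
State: 1/√2|00⟩ + (1/√2)i|01⟩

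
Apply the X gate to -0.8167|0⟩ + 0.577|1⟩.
0.577|0⟩ - 0.8167|1⟩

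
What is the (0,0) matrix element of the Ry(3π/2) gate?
-1/√2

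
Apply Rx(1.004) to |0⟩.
0.8766|0⟩ - 0.4812i|1⟩

Rx(1.004) = [[cos(θ/2), −i·sin(θ/2)], [−i·sin(θ/2), cos(θ/2)]]; θ = 1.004, cos(θ/2) ≈ 0.876622, sin(θ/2) ≈ 0.48118.
With a = amp(|0⟩) = 1 and b = amp(|1⟩) = 0:
new amp(|0⟩) = (0.876622)·a + (-0.48118i)·b = 0.8766
new amp(|1⟩) = (-0.48118i)·a + (0.876622)·b = -0.4812i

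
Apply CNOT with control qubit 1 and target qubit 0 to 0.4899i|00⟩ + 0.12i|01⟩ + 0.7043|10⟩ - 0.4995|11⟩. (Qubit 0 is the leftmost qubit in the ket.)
0.4899i|00⟩ - 0.4995|01⟩ + 0.7043|10⟩ + 0.12i|11⟩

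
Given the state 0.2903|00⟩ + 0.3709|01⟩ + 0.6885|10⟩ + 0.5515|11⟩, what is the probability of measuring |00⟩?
0.08427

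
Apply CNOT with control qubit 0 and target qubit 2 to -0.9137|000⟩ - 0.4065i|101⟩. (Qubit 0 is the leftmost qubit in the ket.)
-0.9137|000⟩ - 0.4065i|100⟩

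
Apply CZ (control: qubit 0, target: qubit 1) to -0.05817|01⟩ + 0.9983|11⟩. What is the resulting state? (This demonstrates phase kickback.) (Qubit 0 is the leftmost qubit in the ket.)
-0.05817|01⟩ - 0.9983|11⟩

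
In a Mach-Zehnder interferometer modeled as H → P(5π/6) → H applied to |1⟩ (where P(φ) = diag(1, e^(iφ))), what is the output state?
(0.933 - 0.25i)|0⟩ + (0.06699 + 0.25i)|1⟩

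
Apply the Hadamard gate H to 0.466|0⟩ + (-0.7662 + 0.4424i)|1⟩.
(-0.2123 + 0.3128i)|0⟩ + (0.8713 - 0.3128i)|1⟩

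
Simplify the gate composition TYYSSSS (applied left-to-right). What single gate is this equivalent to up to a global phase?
T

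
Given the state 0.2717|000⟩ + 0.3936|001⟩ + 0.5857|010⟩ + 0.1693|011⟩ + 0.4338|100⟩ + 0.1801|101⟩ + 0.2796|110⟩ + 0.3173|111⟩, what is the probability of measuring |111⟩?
0.1007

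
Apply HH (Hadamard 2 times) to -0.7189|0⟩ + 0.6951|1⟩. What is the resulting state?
-0.7189|0⟩ + 0.6951|1⟩

H² = I, so an even number of Hadamards cancels: H^2 = I and the state is unchanged.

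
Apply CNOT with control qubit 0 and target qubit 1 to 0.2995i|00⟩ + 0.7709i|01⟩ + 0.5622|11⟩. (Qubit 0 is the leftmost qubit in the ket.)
0.2995i|00⟩ + 0.7709i|01⟩ + 0.5622|10⟩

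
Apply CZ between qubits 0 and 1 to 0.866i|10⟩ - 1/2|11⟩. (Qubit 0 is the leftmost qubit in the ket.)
0.866i|10⟩ + 1/2|11⟩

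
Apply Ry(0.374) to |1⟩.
-0.1859|0⟩ + 0.9826|1⟩

Ry(0.374) = [[cos(θ/2), −sin(θ/2)], [sin(θ/2), cos(θ/2)]]; θ = 0.374, cos(θ/2) ≈ 0.982566, sin(θ/2) ≈ 0.185912.
With a = amp(|0⟩) = 0 and b = amp(|1⟩) = 1:
new amp(|0⟩) = (0.982566)·a + (-0.185912)·b = -0.1859
new amp(|1⟩) = (0.185912)·a + (0.982566)·b = 0.9826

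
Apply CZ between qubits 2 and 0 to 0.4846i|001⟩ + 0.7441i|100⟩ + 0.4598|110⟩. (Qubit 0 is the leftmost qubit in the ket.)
0.4846i|001⟩ + 0.7441i|100⟩ + 0.4598|110⟩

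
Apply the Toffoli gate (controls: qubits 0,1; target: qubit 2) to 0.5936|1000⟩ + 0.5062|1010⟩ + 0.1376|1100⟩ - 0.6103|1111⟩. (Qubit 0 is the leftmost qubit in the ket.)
0.5936|1000⟩ + 0.5062|1010⟩ - 0.6103|1101⟩ + 0.1376|1110⟩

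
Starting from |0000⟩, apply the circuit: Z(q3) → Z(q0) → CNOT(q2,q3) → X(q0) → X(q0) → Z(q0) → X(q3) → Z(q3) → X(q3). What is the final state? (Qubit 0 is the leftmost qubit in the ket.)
-|0000⟩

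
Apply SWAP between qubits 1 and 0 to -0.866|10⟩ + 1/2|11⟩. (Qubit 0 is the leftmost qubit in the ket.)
-0.866|01⟩ + 1/2|11⟩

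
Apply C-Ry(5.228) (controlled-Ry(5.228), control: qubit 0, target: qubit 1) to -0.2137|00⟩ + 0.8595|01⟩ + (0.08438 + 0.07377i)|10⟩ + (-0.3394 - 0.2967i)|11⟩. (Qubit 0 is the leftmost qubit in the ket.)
-0.2137|00⟩ + 0.8595|01⟩ + (0.09797 + 0.08564i)|10⟩ + (0.3357 + 0.2935i)|11⟩

C-Ry(5.228) leaves the control-|0⟩ kets |00⟩, |01⟩ unchanged and applies Ry(5.228) to qubit 1 on the control-|1⟩ pair (|10⟩, |11⟩).
Ry(5.228) = [[cos(θ/2), −sin(θ/2)], [sin(θ/2), cos(θ/2)]]; θ = 5.228, cos(θ/2) ≈ -0.864022, sin(θ/2) ≈ 0.503455.
With a = amp(|10⟩) = (0.08438 + 0.07377i) and b = amp(|11⟩) = (-0.3394 - 0.2967i):
new amp(|10⟩) = (-0.864022)·a + (-0.503455)·b = (0.09797 + 0.08564i)
new amp(|11⟩) = (0.503455)·a + (-0.864022)·b = (0.3357 + 0.2935i)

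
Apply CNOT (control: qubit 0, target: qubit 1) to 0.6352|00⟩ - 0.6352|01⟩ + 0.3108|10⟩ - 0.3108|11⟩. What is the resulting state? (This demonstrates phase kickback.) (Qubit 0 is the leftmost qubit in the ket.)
0.6352|00⟩ - 0.6352|01⟩ - 0.3108|10⟩ + 0.3108|11⟩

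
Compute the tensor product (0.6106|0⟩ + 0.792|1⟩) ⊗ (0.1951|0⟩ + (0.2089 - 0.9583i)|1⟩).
0.1191|00⟩ + (0.1276 - 0.5851i)|01⟩ + 0.1545|10⟩ + (0.1654 - 0.759i)|11⟩

amp(|b₁b₂…⟩) = product of the factor amplitudes for bits b₁, b₂, …; only kets whose every factor amplitude is nonzero survive.
|00⟩: (0.6106)(0.1951) = 0.1191
|01⟩: (0.6106)(0.2089 - 0.9583i) = (0.1276 - 0.5851i)
|10⟩: (0.792)(0.1951) = 0.1545
|11⟩: (0.792)(0.2089 - 0.9583i) = (0.1654 - 0.759i)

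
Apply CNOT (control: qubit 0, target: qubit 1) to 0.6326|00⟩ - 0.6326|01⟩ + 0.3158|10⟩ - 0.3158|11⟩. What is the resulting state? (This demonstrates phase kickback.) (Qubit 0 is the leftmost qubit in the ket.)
0.6326|00⟩ - 0.6326|01⟩ - 0.3158|10⟩ + 0.3158|11⟩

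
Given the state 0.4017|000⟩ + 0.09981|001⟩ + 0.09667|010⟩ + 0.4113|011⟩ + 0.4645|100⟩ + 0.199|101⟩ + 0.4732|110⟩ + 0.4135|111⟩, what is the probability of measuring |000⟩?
0.1614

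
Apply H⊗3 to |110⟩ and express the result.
1/√8|000⟩ + 1/√8|001⟩ - 1/√8|010⟩ - 1/√8|011⟩ - 1/√8|100⟩ - 1/√8|101⟩ + 1/√8|110⟩ + 1/√8|111⟩

H⊗3 gives amp(|y⟩) = (1/2√2) Σ_x (−1)^(x·y) amp(|x⟩), where x·y is the number of positions in which both x and y have a 1.
|000⟩: (1)/(2√2) = 1/√8
|001⟩: (1)/(2√2) = 1/√8
|010⟩: (-1)/(2√2) = -1/√8
|011⟩: (-1)/(2√2) = -1/√8
|100⟩: (-1)/(2√2) = -1/√8
|101⟩: (-1)/(2√2) = -1/√8
|110⟩: (1)/(2√2) = 1/√8
|111⟩: (1)/(2√2) = 1/√8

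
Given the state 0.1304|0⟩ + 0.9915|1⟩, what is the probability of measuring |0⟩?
0.017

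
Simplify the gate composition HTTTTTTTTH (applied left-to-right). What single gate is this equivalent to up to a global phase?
I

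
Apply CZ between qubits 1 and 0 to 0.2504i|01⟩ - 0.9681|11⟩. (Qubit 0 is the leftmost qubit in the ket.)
0.2504i|01⟩ + 0.9681|11⟩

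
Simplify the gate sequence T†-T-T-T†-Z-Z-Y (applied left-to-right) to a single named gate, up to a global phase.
Y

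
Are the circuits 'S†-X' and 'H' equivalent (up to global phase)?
No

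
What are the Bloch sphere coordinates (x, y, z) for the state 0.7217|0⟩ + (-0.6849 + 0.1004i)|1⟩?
(-0.9886, 0.1449, 0.04168)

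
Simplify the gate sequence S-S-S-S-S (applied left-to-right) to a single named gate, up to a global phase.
S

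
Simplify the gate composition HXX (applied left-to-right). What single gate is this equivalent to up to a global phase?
H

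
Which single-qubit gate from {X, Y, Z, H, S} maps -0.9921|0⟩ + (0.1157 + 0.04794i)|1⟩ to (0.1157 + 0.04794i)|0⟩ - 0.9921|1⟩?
X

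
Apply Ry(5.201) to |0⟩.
-0.8571|0⟩ + 0.5151|1⟩

Ry(5.201) = [[cos(θ/2), −sin(θ/2)], [sin(θ/2), cos(θ/2)]]; θ = 5.201, cos(θ/2) ≈ -0.857146, sin(θ/2) ≈ 0.515073.
With a = amp(|0⟩) = 1 and b = amp(|1⟩) = 0:
new amp(|0⟩) = (-0.857146)·a + (-0.515073)·b = -0.8571
new amp(|1⟩) = (0.515073)·a + (-0.857146)·b = 0.5151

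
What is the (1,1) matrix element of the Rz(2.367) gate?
(0.3777 + 0.9259i)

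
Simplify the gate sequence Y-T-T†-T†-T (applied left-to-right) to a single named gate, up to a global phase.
Y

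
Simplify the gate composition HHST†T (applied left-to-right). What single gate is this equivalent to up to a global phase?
S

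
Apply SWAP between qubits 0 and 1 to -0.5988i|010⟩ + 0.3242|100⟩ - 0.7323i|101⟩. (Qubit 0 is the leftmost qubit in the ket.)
0.3242|010⟩ - 0.7323i|011⟩ - 0.5988i|100⟩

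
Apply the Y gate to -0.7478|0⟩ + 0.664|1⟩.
-0.664i|0⟩ - 0.7478i|1⟩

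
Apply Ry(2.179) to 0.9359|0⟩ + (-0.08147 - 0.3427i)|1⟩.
(0.5055 + 0.3038i)|0⟩ + (0.7919 - 0.1586i)|1⟩

Ry(2.179) = [[cos(θ/2), −sin(θ/2)], [sin(θ/2), cos(θ/2)]]; θ = 2.179, cos(θ/2) ≈ 0.462929, sin(θ/2) ≈ 0.886396.
With a = amp(|0⟩) = 0.9359 and b = amp(|1⟩) = (-0.08147 - 0.3427i):
new amp(|0⟩) = (0.462929)·a + (-0.886396)·b = (0.5055 + 0.3038i)
new amp(|1⟩) = (0.886396)·a + (0.462929)·b = (0.7919 - 0.1586i)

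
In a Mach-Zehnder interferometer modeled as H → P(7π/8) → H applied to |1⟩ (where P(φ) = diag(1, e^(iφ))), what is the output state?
(0.9619 - 0.1913i)|0⟩ + (0.03806 + 0.1913i)|1⟩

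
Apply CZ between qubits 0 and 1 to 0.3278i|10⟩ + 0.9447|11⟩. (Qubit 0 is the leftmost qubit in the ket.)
0.3278i|10⟩ - 0.9447|11⟩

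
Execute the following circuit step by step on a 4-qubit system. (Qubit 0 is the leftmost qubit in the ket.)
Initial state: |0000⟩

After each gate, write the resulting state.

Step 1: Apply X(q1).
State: |0100⟩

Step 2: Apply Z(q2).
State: |0100⟩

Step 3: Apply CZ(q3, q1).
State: |0100⟩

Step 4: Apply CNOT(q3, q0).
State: |0100⟩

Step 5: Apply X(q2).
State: |0110⟩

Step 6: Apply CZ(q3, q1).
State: |0110⟩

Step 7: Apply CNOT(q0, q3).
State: |0110⟩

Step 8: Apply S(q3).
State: |0110⟩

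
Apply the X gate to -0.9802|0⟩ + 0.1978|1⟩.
0.1978|0⟩ - 0.9802|1⟩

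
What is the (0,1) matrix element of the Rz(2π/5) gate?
0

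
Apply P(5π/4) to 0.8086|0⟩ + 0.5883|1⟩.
0.8086|0⟩ + (-0.416 - 0.416i)|1⟩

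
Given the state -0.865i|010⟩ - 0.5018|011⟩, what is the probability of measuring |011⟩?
0.2518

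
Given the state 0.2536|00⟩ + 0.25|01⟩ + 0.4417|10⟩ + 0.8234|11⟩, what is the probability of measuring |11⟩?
0.678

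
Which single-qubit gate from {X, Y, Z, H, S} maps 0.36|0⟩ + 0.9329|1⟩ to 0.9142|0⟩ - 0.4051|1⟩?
H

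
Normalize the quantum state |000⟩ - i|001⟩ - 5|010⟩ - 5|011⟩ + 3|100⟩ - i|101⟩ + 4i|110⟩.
0.1132|000⟩ - 0.1132i|001⟩ - 0.5661|010⟩ - 0.5661|011⟩ + 0.3397|100⟩ - 0.1132i|101⟩ + 0.4529i|110⟩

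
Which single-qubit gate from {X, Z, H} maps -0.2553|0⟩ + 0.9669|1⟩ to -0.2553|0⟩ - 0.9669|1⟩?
Z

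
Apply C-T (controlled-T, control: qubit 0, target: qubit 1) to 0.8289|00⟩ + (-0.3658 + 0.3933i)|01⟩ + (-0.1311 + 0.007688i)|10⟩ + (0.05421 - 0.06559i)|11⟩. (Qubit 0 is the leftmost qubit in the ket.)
0.8289|00⟩ + (-0.3658 + 0.3933i)|01⟩ + (-0.1311 + 0.007688i)|10⟩ + (0.08471 - 0.008047i)|11⟩

C-T leaves the control-|0⟩ kets |00⟩, |01⟩ unchanged and applies T to qubit 1 on the control-|1⟩ pair (|10⟩, |11⟩).
T = [[1, 0], [0, (1/√2 + (1/√2)i)]].
With a = amp(|10⟩) = (-0.1311 + 0.007688i) and b = amp(|11⟩) = (0.05421 - 0.06559i):
new amp(|10⟩) = (1)·a = (-0.1311 + 0.007688i)
new amp(|11⟩) = (1/√2 + (1/√2)i)·b = (0.08471 - 0.008047i)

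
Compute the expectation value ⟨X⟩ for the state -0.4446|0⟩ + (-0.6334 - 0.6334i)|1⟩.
0.5632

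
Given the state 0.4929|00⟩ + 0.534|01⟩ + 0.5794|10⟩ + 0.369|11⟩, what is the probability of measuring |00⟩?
0.243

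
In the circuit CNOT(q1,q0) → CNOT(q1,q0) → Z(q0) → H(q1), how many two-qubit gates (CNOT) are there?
2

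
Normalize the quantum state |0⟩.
|0⟩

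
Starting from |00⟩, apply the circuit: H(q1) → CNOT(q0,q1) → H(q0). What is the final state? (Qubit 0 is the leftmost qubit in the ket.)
1/2|00⟩ + 1/2|01⟩ + 1/2|10⟩ + 1/2|11⟩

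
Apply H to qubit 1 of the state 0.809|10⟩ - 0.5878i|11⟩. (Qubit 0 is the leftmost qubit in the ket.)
(0.572 - 0.4156i)|10⟩ + (0.572 + 0.4156i)|11⟩

H on qubit 1 mixes each pair of kets that differ only in qubit 1: amplitudes (a, b) of (|…0…⟩, |…1…⟩) become ((a + b)/√2, (a − b)/√2). Kets absent from the input have amplitude 0.
(|10⟩, |11⟩): (a, b) = (0.809, -0.5878i) → ((0.572 - 0.4156i), (0.572 + 0.4156i))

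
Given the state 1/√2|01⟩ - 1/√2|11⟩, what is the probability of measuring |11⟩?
1/2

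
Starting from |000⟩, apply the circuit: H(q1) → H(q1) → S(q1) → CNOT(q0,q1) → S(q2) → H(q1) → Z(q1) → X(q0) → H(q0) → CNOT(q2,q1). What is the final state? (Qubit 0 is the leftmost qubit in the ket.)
1/2|000⟩ - 1/2|010⟩ - 1/2|100⟩ + 1/2|110⟩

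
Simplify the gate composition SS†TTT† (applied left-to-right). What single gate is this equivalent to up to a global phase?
T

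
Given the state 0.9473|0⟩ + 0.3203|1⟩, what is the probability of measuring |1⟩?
0.1026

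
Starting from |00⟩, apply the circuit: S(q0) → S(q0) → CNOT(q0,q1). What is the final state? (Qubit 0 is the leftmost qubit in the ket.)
|00⟩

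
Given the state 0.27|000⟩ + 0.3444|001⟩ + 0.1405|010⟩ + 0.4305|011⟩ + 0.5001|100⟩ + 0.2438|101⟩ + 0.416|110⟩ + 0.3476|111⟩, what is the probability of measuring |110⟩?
0.1731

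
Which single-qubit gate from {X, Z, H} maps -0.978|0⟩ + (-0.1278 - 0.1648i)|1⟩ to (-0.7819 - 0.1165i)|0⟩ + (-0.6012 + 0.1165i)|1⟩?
H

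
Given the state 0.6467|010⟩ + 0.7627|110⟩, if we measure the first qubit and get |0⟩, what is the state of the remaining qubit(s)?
|10⟩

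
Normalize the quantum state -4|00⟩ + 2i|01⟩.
-0.8944|00⟩ + (1/√5)i|01⟩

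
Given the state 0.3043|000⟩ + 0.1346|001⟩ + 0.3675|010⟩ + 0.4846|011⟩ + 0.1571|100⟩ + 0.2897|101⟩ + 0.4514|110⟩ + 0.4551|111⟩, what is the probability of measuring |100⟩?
0.02468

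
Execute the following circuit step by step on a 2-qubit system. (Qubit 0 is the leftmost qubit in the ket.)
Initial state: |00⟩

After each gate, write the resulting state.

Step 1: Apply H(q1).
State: 1/√2|00⟩ + 1/√2|01⟩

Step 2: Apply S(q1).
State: 1/√2|00⟩ + (1/√2)i|01⟩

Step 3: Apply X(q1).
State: (1/√2)i|00⟩ + 1/√2|01⟩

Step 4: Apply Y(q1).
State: -(1/√2)i|00⟩ - 1/√2|01⟩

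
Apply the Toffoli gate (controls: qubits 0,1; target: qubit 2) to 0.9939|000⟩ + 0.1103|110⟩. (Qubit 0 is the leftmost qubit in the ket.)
0.9939|000⟩ + 0.1103|111⟩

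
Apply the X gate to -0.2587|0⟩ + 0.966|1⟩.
0.966|0⟩ - 0.2587|1⟩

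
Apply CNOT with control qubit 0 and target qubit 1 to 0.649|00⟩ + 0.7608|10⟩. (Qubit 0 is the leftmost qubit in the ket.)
0.649|00⟩ + 0.7608|11⟩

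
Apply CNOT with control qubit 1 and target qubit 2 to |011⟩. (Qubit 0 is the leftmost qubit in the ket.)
|010⟩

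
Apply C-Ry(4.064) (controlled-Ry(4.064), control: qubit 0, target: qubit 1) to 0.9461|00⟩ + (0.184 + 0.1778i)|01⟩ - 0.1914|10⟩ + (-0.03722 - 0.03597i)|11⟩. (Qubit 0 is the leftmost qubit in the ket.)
0.9461|00⟩ + (0.184 + 0.1778i)|01⟩ + (0.1185 + 0.03221i)|10⟩ + (-0.1548 + 0.01601i)|11⟩

C-Ry(4.064) leaves the control-|0⟩ kets |00⟩, |01⟩ unchanged and applies Ry(4.064) to qubit 1 on the control-|1⟩ pair (|10⟩, |11⟩).
Ry(4.064) = [[cos(θ/2), −sin(θ/2)], [sin(θ/2), cos(θ/2)]]; θ = 4.064, cos(θ/2) ≈ -0.445026, sin(θ/2) ≈ 0.895517.
With a = amp(|10⟩) = -0.1914 and b = amp(|11⟩) = (-0.03722 - 0.03597i):
new amp(|10⟩) = (-0.445026)·a + (-0.895517)·b = (0.1185 + 0.03221i)
new amp(|11⟩) = (0.895517)·a + (-0.445026)·b = (-0.1548 + 0.01601i)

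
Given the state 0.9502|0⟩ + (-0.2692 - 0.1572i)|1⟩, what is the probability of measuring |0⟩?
0.9029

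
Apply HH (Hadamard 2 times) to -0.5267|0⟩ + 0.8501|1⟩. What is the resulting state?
-0.5267|0⟩ + 0.8501|1⟩

H² = I, so an even number of Hadamards cancels: H^2 = I and the state is unchanged.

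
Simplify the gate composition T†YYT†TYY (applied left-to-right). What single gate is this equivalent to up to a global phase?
T†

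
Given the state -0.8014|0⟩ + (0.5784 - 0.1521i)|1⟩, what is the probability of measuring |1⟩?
0.3577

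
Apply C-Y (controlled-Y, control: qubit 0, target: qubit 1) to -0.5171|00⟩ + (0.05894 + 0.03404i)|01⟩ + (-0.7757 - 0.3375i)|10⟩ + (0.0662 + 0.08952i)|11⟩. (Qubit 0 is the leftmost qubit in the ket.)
-0.5171|00⟩ + (0.05894 + 0.03404i)|01⟩ + (0.08952 - 0.0662i)|10⟩ + (0.3375 - 0.7757i)|11⟩

C-Y leaves the control-|0⟩ kets |00⟩, |01⟩ unchanged and applies Y to qubit 1 on the control-|1⟩ pair (|10⟩, |11⟩).
Y = [[0, -i], [i, 0]].
With a = amp(|10⟩) = (-0.7757 - 0.3375i) and b = amp(|11⟩) = (0.0662 + 0.08952i):
new amp(|10⟩) = (-i)·b = (0.08952 - 0.0662i)
new amp(|11⟩) = (i)·a = (0.3375 - 0.7757i)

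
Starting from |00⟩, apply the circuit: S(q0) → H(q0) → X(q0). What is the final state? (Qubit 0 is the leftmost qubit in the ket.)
1/√2|00⟩ + 1/√2|10⟩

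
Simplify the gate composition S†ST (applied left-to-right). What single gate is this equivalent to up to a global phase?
T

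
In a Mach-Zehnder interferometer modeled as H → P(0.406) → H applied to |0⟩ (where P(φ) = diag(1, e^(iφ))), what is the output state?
(0.9594 + 0.1975i)|0⟩ + (0.04065 - 0.1975i)|1⟩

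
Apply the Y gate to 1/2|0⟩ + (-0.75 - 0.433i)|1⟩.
(-0.433 + 0.75i)|0⟩ + (1/2)i|1⟩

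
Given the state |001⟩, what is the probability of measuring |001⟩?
1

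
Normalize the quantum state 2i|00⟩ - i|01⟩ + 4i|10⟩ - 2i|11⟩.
0.4i|00⟩ - 0.2i|01⟩ + 0.8i|10⟩ - 0.4i|11⟩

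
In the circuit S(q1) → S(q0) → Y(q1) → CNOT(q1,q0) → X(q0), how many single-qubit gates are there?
4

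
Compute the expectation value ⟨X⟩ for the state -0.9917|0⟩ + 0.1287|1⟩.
-0.2553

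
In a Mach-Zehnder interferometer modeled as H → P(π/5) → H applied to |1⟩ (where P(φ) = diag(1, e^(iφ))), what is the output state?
(0.09549 - 0.2939i)|0⟩ + (0.9045 + 0.2939i)|1⟩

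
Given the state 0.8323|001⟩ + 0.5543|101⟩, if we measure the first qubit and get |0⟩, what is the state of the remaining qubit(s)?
|01⟩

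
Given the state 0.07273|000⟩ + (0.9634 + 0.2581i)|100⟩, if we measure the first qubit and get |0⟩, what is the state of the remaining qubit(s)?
|00⟩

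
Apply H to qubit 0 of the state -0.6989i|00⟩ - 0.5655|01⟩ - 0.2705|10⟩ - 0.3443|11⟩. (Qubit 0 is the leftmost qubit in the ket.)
(-0.1913 - 0.4942i)|00⟩ - 0.6433|01⟩ + (0.1913 - 0.4942i)|10⟩ - 0.1564|11⟩

H on qubit 0 mixes each pair of kets that differ only in qubit 0: amplitudes (a, b) of (|…0…⟩, |…1…⟩) become ((a + b)/√2, (a − b)/√2). Kets absent from the input have amplitude 0.
(|00⟩, |10⟩): (a, b) = (-0.6989i, -0.2705) → ((-0.1913 - 0.4942i), (0.1913 - 0.4942i))
(|01⟩, |11⟩): (a, b) = (-0.5655, -0.3443) → (-0.6433, -0.1564)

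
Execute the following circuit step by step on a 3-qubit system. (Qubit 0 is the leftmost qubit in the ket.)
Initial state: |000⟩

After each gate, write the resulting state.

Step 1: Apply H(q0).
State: 1/√2|000⟩ + 1/√2|100⟩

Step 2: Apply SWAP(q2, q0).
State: 1/√2|000⟩ + 1/√2|001⟩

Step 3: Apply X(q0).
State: 1/√2|100⟩ + 1/√2|101⟩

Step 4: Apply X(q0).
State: 1/√2|000⟩ + 1/√2|001⟩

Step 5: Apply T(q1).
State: 1/√2|000⟩ + 1/√2|001⟩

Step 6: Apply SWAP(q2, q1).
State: 1/√2|000⟩ + 1/√2|010⟩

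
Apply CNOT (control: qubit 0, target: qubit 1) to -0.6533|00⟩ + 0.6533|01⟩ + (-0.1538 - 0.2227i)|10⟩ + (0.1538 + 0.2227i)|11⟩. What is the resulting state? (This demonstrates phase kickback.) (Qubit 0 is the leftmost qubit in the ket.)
-0.6533|00⟩ + 0.6533|01⟩ + (0.1538 + 0.2227i)|10⟩ + (-0.1538 - 0.2227i)|11⟩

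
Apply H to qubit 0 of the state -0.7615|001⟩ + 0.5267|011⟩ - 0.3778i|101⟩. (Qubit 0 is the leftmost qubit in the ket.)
(-0.5385 - 0.2671i)|001⟩ + 0.3724|011⟩ + (-0.5385 + 0.2671i)|101⟩ + 0.3724|111⟩

H on qubit 0 mixes each pair of kets that differ only in qubit 0: amplitudes (a, b) of (|…0…⟩, |…1…⟩) become ((a + b)/√2, (a − b)/√2). Kets absent from the input have amplitude 0.
(|001⟩, |101⟩): (a, b) = (-0.7615, -0.3778i) → ((-0.5385 - 0.2671i), (-0.5385 + 0.2671i))
(|011⟩, |111⟩): (a, b) = (0.5267, 0) → (0.3724, 0.3724)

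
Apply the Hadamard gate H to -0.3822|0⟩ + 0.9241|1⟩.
0.3832|0⟩ - 0.9237|1⟩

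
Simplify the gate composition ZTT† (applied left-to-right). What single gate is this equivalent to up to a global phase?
Z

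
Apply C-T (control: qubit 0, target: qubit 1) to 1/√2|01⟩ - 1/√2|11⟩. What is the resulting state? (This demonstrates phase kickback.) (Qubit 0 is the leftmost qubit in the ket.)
1/√2|01⟩ + (-1/2 - (1/2)i)|11⟩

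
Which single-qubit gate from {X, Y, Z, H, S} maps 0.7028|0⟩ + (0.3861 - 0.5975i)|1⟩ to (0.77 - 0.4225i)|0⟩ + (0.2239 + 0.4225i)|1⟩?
H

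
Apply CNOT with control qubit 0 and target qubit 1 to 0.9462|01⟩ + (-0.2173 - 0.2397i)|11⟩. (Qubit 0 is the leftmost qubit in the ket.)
0.9462|01⟩ + (-0.2173 - 0.2397i)|10⟩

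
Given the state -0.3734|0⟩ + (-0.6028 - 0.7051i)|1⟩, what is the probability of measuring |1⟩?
0.8605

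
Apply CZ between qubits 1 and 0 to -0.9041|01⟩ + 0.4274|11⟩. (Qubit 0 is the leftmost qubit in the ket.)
-0.9041|01⟩ - 0.4274|11⟩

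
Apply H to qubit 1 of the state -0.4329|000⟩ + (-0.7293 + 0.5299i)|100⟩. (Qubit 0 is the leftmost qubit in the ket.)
-0.3061|000⟩ - 0.3061|010⟩ + (-0.5157 + 0.3747i)|100⟩ + (-0.5157 + 0.3747i)|110⟩

H on qubit 1 mixes each pair of kets that differ only in qubit 1: amplitudes (a, b) of (|…0…⟩, |…1…⟩) become ((a + b)/√2, (a − b)/√2). Kets absent from the input have amplitude 0.
(|000⟩, |010⟩): (a, b) = (-0.4329, 0) → (-0.3061, -0.3061)
(|100⟩, |110⟩): (a, b) = ((-0.7293 + 0.5299i), 0) → ((-0.5157 + 0.3747i), (-0.5157 + 0.3747i))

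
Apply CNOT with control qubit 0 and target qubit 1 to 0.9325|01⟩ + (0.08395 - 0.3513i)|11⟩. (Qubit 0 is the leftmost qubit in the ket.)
0.9325|01⟩ + (0.08395 - 0.3513i)|10⟩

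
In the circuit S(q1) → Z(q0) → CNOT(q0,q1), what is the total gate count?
3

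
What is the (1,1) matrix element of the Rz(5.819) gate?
(-0.9732 + 0.23i)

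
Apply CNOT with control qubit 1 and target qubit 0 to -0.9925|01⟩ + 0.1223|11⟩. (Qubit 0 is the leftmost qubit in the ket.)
0.1223|01⟩ - 0.9925|11⟩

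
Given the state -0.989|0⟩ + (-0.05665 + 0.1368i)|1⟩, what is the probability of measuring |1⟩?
0.02192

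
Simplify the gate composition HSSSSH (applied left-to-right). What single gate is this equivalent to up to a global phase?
I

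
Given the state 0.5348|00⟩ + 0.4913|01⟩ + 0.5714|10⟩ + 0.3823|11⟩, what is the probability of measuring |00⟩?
0.286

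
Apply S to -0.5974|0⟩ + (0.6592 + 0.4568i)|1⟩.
-0.5974|0⟩ + (-0.4568 + 0.6592i)|1⟩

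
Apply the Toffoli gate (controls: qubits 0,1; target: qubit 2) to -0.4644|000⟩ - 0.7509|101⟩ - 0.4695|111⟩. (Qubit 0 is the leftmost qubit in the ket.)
-0.4644|000⟩ - 0.7509|101⟩ - 0.4695|110⟩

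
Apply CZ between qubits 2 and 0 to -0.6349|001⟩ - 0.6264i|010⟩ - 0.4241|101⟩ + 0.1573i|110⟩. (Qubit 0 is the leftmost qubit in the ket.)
-0.6349|001⟩ - 0.6264i|010⟩ + 0.4241|101⟩ + 0.1573i|110⟩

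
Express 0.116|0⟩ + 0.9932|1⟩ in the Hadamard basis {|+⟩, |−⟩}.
0.7843|+⟩ - 0.6203|−⟩

With |ψ⟩ = α|0⟩ + β|1⟩, the Hadamard-basis coefficients are ⟨+|ψ⟩ = (α + β)/√2 and ⟨−|ψ⟩ = (α − β)/√2.
Here α = 0.116, β = 0.9932: (α + β)/√2 = 0.7843, (α − β)/√2 = -0.6203.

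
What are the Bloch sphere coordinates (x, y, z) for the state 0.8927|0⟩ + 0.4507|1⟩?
(0.8047, 0, 0.5938)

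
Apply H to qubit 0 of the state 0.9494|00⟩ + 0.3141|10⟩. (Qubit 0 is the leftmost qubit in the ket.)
0.8934|00⟩ + 0.4492|10⟩

H on qubit 0 mixes each pair of kets that differ only in qubit 0: amplitudes (a, b) of (|…0…⟩, |…1…⟩) become ((a + b)/√2, (a − b)/√2). Kets absent from the input have amplitude 0.
(|00⟩, |10⟩): (a, b) = (0.9494, 0.3141) → (0.8934, 0.4492)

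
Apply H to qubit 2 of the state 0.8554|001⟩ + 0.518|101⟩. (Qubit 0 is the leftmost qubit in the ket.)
0.6049|000⟩ - 0.6049|001⟩ + 0.3663|100⟩ - 0.3663|101⟩

H on qubit 2 mixes each pair of kets that differ only in qubit 2: amplitudes (a, b) of (|…0…⟩, |…1…⟩) become ((a + b)/√2, (a − b)/√2). Kets absent from the input have amplitude 0.
(|000⟩, |001⟩): (a, b) = (0, 0.8554) → (0.6049, -0.6049)
(|100⟩, |101⟩): (a, b) = (0, 0.518) → (0.3663, -0.3663)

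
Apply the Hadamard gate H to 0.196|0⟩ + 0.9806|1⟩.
0.832|0⟩ - 0.5548|1⟩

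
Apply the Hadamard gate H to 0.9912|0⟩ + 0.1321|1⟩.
0.7943|0⟩ + 0.6075|1⟩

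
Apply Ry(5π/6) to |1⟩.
-0.9659|0⟩ + 0.2588|1⟩

Ry(5π/6) = [[cos(θ/2), −sin(θ/2)], [sin(θ/2), cos(θ/2)]]; θ = 5π/6, cos(θ/2) ≈ 0.258819, sin(θ/2) ≈ 0.965926.
With a = amp(|0⟩) = 0 and b = amp(|1⟩) = 1:
new amp(|0⟩) = (0.258819)·a + (-0.965926)·b = -0.9659
new amp(|1⟩) = (0.965926)·a + (0.258819)·b = 0.2588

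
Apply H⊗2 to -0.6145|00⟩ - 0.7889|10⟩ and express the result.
-0.7017|00⟩ - 0.7017|01⟩ + 0.0872|10⟩ + 0.0872|11⟩

H⊗2 gives amp(|y⟩) = (1/2) Σ_x (−1)^(x·y) amp(|x⟩), where x·y is the number of positions in which both x and y have a 1.
|00⟩: (-0.6145 - 0.7889)/2 = -0.7017
|01⟩: (-0.6145 - 0.7889)/2 = -0.7017
|10⟩: (-0.6145 + 0.7889)/2 = 0.0872
|11⟩: (-0.6145 + 0.7889)/2 = 0.0872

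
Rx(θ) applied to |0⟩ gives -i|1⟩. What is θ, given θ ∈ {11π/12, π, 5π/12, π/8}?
π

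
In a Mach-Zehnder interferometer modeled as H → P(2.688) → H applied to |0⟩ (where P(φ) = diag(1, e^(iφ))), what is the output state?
(0.05056 + 0.2191i)|0⟩ + (0.9494 - 0.2191i)|1⟩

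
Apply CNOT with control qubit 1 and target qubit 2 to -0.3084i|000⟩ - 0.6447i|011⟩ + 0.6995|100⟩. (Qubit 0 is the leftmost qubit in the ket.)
-0.3084i|000⟩ - 0.6447i|010⟩ + 0.6995|100⟩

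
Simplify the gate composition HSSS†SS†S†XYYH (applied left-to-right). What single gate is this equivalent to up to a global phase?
Z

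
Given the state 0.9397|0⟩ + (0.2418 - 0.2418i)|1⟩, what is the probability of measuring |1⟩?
0.1169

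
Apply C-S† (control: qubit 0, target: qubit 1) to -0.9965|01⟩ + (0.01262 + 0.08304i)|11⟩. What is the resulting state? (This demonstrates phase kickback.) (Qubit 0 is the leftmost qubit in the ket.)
-0.9965|01⟩ + (0.08304 - 0.01262i)|11⟩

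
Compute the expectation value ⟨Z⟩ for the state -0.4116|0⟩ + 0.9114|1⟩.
-0.6612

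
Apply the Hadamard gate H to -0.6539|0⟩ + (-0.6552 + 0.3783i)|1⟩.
(-0.9257 + 0.2675i)|0⟩ + (0.0009192 - 0.2675i)|1⟩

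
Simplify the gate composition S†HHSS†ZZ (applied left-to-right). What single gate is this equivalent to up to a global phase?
S†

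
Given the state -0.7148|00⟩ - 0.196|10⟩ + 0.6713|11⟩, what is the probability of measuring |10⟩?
0.03842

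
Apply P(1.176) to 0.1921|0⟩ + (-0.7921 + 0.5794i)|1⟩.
0.1921|0⟩ + (-0.8395 - 0.5083i)|1⟩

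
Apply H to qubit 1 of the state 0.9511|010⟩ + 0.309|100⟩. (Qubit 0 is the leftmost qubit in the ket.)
0.6725|000⟩ - 0.6725|010⟩ + 0.2185|100⟩ + 0.2185|110⟩

H on qubit 1 mixes each pair of kets that differ only in qubit 1: amplitudes (a, b) of (|…0…⟩, |…1…⟩) become ((a + b)/√2, (a − b)/√2). Kets absent from the input have amplitude 0.
(|000⟩, |010⟩): (a, b) = (0, 0.9511) → (0.6725, -0.6725)
(|100⟩, |110⟩): (a, b) = (0.309, 0) → (0.2185, 0.2185)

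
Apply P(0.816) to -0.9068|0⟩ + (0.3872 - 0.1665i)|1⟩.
-0.9068|0⟩ + (0.3866 + 0.168i)|1⟩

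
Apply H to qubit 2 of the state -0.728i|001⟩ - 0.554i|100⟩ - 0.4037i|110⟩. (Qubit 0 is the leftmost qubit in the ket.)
-0.5148i|000⟩ + 0.5148i|001⟩ - 0.3917i|100⟩ - 0.3917i|101⟩ - 0.2855i|110⟩ - 0.2855i|111⟩

H on qubit 2 mixes each pair of kets that differ only in qubit 2: amplitudes (a, b) of (|…0…⟩, |…1…⟩) become ((a + b)/√2, (a − b)/√2). Kets absent from the input have amplitude 0.
(|000⟩, |001⟩): (a, b) = (0, -0.728i) → (-0.5148i, 0.5148i)
(|100⟩, |101⟩): (a, b) = (-0.554i, 0) → (-0.3917i, -0.3917i)
(|110⟩, |111⟩): (a, b) = (-0.4037i, 0) → (-0.2855i, -0.2855i)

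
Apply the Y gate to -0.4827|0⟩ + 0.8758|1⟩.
-0.8758i|0⟩ - 0.4827i|1⟩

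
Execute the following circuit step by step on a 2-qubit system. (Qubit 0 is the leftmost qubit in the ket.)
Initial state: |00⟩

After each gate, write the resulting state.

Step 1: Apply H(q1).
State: 1/√2|00⟩ + 1/√2|01⟩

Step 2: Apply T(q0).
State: 1/√2|00⟩ + 1/√2|01⟩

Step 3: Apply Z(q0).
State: 1/√2|00⟩ + 1/√2|01⟩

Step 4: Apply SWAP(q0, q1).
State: 1/√2|00⟩ + 1/√2|10⟩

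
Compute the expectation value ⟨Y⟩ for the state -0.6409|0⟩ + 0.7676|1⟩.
0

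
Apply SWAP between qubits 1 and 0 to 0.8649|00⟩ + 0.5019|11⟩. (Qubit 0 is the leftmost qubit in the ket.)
0.8649|00⟩ + 0.5019|11⟩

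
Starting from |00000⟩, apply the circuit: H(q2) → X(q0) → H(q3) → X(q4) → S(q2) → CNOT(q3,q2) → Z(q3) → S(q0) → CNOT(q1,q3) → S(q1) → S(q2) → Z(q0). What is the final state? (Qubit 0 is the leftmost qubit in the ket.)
-(1/2)i|10001⟩ - 1/2|10011⟩ + (1/2)i|10101⟩ - 1/2|10111⟩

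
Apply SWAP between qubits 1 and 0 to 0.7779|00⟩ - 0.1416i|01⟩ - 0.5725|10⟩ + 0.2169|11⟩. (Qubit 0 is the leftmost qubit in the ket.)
0.7779|00⟩ - 0.5725|01⟩ - 0.1416i|10⟩ + 0.2169|11⟩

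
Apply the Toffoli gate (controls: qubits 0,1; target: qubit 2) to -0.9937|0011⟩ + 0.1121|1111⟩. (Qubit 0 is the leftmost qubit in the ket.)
-0.9937|0011⟩ + 0.1121|1101⟩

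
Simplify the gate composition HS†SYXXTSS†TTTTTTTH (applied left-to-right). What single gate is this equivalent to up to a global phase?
Y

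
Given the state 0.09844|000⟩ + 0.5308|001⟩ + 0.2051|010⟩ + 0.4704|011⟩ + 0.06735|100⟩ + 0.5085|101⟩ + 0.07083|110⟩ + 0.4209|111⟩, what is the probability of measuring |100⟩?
0.004536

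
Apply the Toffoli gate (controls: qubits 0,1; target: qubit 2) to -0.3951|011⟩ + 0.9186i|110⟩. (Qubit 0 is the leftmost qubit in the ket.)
-0.3951|011⟩ + 0.9186i|111⟩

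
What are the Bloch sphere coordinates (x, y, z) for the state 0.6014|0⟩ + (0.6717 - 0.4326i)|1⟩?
(0.8079, -0.5203, -0.2766)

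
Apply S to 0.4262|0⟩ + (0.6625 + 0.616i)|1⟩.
0.4262|0⟩ + (-0.616 + 0.6625i)|1⟩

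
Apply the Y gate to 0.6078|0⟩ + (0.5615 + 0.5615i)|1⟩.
(0.5615 - 0.5615i)|0⟩ + 0.6078i|1⟩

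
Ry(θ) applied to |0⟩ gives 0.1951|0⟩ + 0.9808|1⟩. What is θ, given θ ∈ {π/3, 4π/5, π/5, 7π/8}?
7π/8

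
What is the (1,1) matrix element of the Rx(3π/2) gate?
-1/√2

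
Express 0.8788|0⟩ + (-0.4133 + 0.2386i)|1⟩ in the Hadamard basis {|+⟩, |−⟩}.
(0.3292 + 0.1687i)|+⟩ + (0.9137 - 0.1687i)|−⟩

With |ψ⟩ = α|0⟩ + β|1⟩, the Hadamard-basis coefficients are ⟨+|ψ⟩ = (α + β)/√2 and ⟨−|ψ⟩ = (α − β)/√2.
Here α = 0.8788, β = (-0.4133 + 0.2386i): (α + β)/√2 = (0.3292 + 0.1687i), (α − β)/√2 = (0.9137 - 0.1687i).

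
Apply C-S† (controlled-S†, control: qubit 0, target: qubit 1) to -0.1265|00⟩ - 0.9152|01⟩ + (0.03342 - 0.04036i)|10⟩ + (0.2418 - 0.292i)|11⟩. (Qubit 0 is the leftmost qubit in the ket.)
-0.1265|00⟩ - 0.9152|01⟩ + (0.03342 - 0.04036i)|10⟩ + (-0.292 - 0.2418i)|11⟩

C-S† leaves the control-|0⟩ kets |00⟩, |01⟩ unchanged and applies S† to qubit 1 on the control-|1⟩ pair (|10⟩, |11⟩).
S† = [[1, 0], [0, -i]].
With a = amp(|10⟩) = (0.03342 - 0.04036i) and b = amp(|11⟩) = (0.2418 - 0.292i):
new amp(|10⟩) = (1)·a = (0.03342 - 0.04036i)
new amp(|11⟩) = (-i)·b = (-0.292 - 0.2418i)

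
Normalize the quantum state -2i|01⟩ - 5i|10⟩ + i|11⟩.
-0.3651i|01⟩ - 0.9129i|10⟩ + 0.1826i|11⟩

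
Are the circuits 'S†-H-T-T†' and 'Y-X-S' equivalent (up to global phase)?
No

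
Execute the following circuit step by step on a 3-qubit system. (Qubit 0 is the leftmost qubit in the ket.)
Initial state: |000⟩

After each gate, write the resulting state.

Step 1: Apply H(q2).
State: 1/√2|000⟩ + 1/√2|001⟩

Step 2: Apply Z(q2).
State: 1/√2|000⟩ - 1/√2|001⟩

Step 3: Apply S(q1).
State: 1/√2|000⟩ - 1/√2|001⟩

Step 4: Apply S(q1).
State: 1/√2|000⟩ - 1/√2|001⟩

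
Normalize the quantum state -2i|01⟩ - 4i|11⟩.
-(1/√5)i|01⟩ - 0.8944i|11⟩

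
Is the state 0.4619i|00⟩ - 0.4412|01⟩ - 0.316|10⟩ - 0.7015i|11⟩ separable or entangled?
Entangled

Writing the state as a|00⟩ + b|01⟩ + c|10⟩ + d|11⟩, it is a product state iff ad − bc = 0.
Here (a, b, c, d) = (0.4619i, -0.4412, -0.316, -0.7015i): ad − bc = (0.4619i)(-0.7015i) − (-0.4412)(-0.316) = 0.1846 ≠ 0, so the state is entangled.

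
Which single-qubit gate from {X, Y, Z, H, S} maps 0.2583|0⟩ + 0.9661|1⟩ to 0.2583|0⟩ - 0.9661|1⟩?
Z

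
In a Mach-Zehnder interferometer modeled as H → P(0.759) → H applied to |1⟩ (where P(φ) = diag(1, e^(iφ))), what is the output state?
(0.1372 - 0.3441i)|0⟩ + (0.8628 + 0.3441i)|1⟩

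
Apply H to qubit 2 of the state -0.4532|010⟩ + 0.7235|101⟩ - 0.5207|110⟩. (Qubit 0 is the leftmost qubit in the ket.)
-0.3205|010⟩ - 0.3205|011⟩ + 0.5116|100⟩ - 0.5116|101⟩ - 0.3682|110⟩ - 0.3682|111⟩

H on qubit 2 mixes each pair of kets that differ only in qubit 2: amplitudes (a, b) of (|…0…⟩, |…1…⟩) become ((a + b)/√2, (a − b)/√2). Kets absent from the input have amplitude 0.
(|010⟩, |011⟩): (a, b) = (-0.4532, 0) → (-0.3205, -0.3205)
(|100⟩, |101⟩): (a, b) = (0, 0.7235) → (0.5116, -0.5116)
(|110⟩, |111⟩): (a, b) = (-0.5207, 0) → (-0.3682, -0.3682)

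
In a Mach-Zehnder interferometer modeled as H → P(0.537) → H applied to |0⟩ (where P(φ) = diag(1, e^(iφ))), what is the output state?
(0.9296 + 0.2558i)|0⟩ + (0.07038 - 0.2558i)|1⟩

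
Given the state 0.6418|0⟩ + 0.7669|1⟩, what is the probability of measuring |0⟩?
0.4119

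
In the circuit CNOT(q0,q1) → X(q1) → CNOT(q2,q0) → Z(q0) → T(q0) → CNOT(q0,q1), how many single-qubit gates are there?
3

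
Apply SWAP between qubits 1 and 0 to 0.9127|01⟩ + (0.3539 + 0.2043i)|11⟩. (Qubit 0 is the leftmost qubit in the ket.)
0.9127|10⟩ + (0.3539 + 0.2043i)|11⟩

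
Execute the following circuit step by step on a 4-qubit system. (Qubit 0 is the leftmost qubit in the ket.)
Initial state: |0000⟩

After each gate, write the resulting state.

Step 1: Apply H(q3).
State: 1/√2|0000⟩ + 1/√2|0001⟩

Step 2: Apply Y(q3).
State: -(1/√2)i|0000⟩ + (1/√2)i|0001⟩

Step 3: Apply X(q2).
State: -(1/√2)i|0010⟩ + (1/√2)i|0011⟩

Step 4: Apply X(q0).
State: -(1/√2)i|1010⟩ + (1/√2)i|1011⟩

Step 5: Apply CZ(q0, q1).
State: -(1/√2)i|1010⟩ + (1/√2)i|1011⟩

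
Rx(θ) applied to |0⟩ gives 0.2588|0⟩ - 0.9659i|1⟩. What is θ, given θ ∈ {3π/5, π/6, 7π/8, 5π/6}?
5π/6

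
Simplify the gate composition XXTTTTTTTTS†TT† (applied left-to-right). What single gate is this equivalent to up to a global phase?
S†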